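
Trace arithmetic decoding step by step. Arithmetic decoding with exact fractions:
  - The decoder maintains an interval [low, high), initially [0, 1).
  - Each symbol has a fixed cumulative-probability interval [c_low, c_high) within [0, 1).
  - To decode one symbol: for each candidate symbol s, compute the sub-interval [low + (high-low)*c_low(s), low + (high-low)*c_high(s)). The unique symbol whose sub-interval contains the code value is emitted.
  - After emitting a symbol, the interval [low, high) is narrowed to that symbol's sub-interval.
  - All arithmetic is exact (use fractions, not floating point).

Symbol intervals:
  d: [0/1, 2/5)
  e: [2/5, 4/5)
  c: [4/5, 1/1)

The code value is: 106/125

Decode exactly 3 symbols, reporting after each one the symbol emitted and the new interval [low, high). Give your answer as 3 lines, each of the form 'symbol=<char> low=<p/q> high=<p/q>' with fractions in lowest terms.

Step 1: interval [0/1, 1/1), width = 1/1 - 0/1 = 1/1
  'd': [0/1 + 1/1*0/1, 0/1 + 1/1*2/5) = [0/1, 2/5)
  'e': [0/1 + 1/1*2/5, 0/1 + 1/1*4/5) = [2/5, 4/5)
  'c': [0/1 + 1/1*4/5, 0/1 + 1/1*1/1) = [4/5, 1/1) <- contains code 106/125
  emit 'c', narrow to [4/5, 1/1)
Step 2: interval [4/5, 1/1), width = 1/1 - 4/5 = 1/5
  'd': [4/5 + 1/5*0/1, 4/5 + 1/5*2/5) = [4/5, 22/25) <- contains code 106/125
  'e': [4/5 + 1/5*2/5, 4/5 + 1/5*4/5) = [22/25, 24/25)
  'c': [4/5 + 1/5*4/5, 4/5 + 1/5*1/1) = [24/25, 1/1)
  emit 'd', narrow to [4/5, 22/25)
Step 3: interval [4/5, 22/25), width = 22/25 - 4/5 = 2/25
  'd': [4/5 + 2/25*0/1, 4/5 + 2/25*2/5) = [4/5, 104/125)
  'e': [4/5 + 2/25*2/5, 4/5 + 2/25*4/5) = [104/125, 108/125) <- contains code 106/125
  'c': [4/5 + 2/25*4/5, 4/5 + 2/25*1/1) = [108/125, 22/25)
  emit 'e', narrow to [104/125, 108/125)

Answer: symbol=c low=4/5 high=1/1
symbol=d low=4/5 high=22/25
symbol=e low=104/125 high=108/125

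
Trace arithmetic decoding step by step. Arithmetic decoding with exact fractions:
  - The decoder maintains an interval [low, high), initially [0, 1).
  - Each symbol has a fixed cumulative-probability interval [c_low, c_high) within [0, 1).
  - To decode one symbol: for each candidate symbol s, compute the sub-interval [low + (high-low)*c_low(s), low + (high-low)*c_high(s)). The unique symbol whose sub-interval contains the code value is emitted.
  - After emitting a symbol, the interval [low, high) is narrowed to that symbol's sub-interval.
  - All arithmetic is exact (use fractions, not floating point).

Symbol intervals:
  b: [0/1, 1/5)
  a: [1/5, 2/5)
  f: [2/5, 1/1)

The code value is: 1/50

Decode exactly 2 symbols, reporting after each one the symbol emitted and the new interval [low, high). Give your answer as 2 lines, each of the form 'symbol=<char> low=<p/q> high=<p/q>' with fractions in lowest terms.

Answer: symbol=b low=0/1 high=1/5
symbol=b low=0/1 high=1/25

Derivation:
Step 1: interval [0/1, 1/1), width = 1/1 - 0/1 = 1/1
  'b': [0/1 + 1/1*0/1, 0/1 + 1/1*1/5) = [0/1, 1/5) <- contains code 1/50
  'a': [0/1 + 1/1*1/5, 0/1 + 1/1*2/5) = [1/5, 2/5)
  'f': [0/1 + 1/1*2/5, 0/1 + 1/1*1/1) = [2/5, 1/1)
  emit 'b', narrow to [0/1, 1/5)
Step 2: interval [0/1, 1/5), width = 1/5 - 0/1 = 1/5
  'b': [0/1 + 1/5*0/1, 0/1 + 1/5*1/5) = [0/1, 1/25) <- contains code 1/50
  'a': [0/1 + 1/5*1/5, 0/1 + 1/5*2/5) = [1/25, 2/25)
  'f': [0/1 + 1/5*2/5, 0/1 + 1/5*1/1) = [2/25, 1/5)
  emit 'b', narrow to [0/1, 1/25)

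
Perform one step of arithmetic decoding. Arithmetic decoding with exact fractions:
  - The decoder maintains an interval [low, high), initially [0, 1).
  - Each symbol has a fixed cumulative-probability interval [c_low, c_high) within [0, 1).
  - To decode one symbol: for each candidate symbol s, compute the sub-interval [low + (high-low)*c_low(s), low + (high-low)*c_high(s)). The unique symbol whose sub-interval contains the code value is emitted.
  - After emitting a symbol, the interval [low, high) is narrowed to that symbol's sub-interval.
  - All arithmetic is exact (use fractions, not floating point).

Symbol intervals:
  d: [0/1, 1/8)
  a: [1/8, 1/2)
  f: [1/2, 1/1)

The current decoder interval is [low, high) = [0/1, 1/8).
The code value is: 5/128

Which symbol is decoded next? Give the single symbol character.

Interval width = high − low = 1/8 − 0/1 = 1/8
Scaled code = (code − low) / width = (5/128 − 0/1) / 1/8 = 5/16
  d: [0/1, 1/8) 
  a: [1/8, 1/2) ← scaled code falls here ✓
  f: [1/2, 1/1) 

Answer: a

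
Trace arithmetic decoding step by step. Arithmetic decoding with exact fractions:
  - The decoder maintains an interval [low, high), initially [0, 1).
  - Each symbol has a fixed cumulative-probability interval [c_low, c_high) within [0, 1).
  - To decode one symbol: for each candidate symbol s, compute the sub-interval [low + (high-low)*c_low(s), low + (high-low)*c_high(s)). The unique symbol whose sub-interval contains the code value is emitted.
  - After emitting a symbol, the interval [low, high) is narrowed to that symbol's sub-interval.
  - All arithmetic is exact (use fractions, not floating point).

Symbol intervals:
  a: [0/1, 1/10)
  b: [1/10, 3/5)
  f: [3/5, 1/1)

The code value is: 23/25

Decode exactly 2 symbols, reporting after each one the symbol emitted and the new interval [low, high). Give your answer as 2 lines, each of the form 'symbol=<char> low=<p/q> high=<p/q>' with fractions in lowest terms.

Step 1: interval [0/1, 1/1), width = 1/1 - 0/1 = 1/1
  'a': [0/1 + 1/1*0/1, 0/1 + 1/1*1/10) = [0/1, 1/10)
  'b': [0/1 + 1/1*1/10, 0/1 + 1/1*3/5) = [1/10, 3/5)
  'f': [0/1 + 1/1*3/5, 0/1 + 1/1*1/1) = [3/5, 1/1) <- contains code 23/25
  emit 'f', narrow to [3/5, 1/1)
Step 2: interval [3/5, 1/1), width = 1/1 - 3/5 = 2/5
  'a': [3/5 + 2/5*0/1, 3/5 + 2/5*1/10) = [3/5, 16/25)
  'b': [3/5 + 2/5*1/10, 3/5 + 2/5*3/5) = [16/25, 21/25)
  'f': [3/5 + 2/5*3/5, 3/5 + 2/5*1/1) = [21/25, 1/1) <- contains code 23/25
  emit 'f', narrow to [21/25, 1/1)

Answer: symbol=f low=3/5 high=1/1
symbol=f low=21/25 high=1/1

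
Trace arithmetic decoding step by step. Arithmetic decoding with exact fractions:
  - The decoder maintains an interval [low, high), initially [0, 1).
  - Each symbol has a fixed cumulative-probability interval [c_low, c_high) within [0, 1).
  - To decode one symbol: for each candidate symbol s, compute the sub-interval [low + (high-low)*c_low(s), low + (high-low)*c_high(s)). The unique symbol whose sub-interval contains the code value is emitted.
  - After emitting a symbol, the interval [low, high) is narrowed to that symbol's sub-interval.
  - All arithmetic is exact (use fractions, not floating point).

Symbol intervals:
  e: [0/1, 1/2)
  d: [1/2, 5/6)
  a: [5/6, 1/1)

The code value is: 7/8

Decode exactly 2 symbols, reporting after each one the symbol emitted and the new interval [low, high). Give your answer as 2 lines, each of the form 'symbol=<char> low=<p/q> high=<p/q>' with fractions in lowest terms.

Step 1: interval [0/1, 1/1), width = 1/1 - 0/1 = 1/1
  'e': [0/1 + 1/1*0/1, 0/1 + 1/1*1/2) = [0/1, 1/2)
  'd': [0/1 + 1/1*1/2, 0/1 + 1/1*5/6) = [1/2, 5/6)
  'a': [0/1 + 1/1*5/6, 0/1 + 1/1*1/1) = [5/6, 1/1) <- contains code 7/8
  emit 'a', narrow to [5/6, 1/1)
Step 2: interval [5/6, 1/1), width = 1/1 - 5/6 = 1/6
  'e': [5/6 + 1/6*0/1, 5/6 + 1/6*1/2) = [5/6, 11/12) <- contains code 7/8
  'd': [5/6 + 1/6*1/2, 5/6 + 1/6*5/6) = [11/12, 35/36)
  'a': [5/6 + 1/6*5/6, 5/6 + 1/6*1/1) = [35/36, 1/1)
  emit 'e', narrow to [5/6, 11/12)

Answer: symbol=a low=5/6 high=1/1
symbol=e low=5/6 high=11/12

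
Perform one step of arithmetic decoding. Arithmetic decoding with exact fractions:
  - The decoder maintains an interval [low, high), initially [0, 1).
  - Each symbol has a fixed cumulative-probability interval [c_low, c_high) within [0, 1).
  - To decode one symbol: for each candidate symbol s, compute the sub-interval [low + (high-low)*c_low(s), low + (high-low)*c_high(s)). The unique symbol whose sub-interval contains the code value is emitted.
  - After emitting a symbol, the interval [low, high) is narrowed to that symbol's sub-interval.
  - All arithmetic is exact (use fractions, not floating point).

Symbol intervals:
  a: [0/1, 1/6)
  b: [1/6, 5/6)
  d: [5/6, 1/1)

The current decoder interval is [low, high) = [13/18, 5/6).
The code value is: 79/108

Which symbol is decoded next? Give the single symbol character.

Interval width = high − low = 5/6 − 13/18 = 1/9
Scaled code = (code − low) / width = (79/108 − 13/18) / 1/9 = 1/12
  a: [0/1, 1/6) ← scaled code falls here ✓
  b: [1/6, 5/6) 
  d: [5/6, 1/1) 

Answer: a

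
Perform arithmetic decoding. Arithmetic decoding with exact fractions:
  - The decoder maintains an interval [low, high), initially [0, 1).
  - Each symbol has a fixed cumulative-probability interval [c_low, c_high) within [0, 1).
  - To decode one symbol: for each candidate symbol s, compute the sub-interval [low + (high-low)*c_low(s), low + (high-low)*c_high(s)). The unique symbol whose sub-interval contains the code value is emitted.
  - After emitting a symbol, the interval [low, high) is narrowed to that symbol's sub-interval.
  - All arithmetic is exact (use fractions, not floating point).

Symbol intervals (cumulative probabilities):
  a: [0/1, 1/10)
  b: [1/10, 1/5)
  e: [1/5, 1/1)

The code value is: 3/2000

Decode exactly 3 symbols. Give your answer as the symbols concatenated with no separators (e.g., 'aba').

Step 1: interval [0/1, 1/1), width = 1/1 - 0/1 = 1/1
  'a': [0/1 + 1/1*0/1, 0/1 + 1/1*1/10) = [0/1, 1/10) <- contains code 3/2000
  'b': [0/1 + 1/1*1/10, 0/1 + 1/1*1/5) = [1/10, 1/5)
  'e': [0/1 + 1/1*1/5, 0/1 + 1/1*1/1) = [1/5, 1/1)
  emit 'a', narrow to [0/1, 1/10)
Step 2: interval [0/1, 1/10), width = 1/10 - 0/1 = 1/10
  'a': [0/1 + 1/10*0/1, 0/1 + 1/10*1/10) = [0/1, 1/100) <- contains code 3/2000
  'b': [0/1 + 1/10*1/10, 0/1 + 1/10*1/5) = [1/100, 1/50)
  'e': [0/1 + 1/10*1/5, 0/1 + 1/10*1/1) = [1/50, 1/10)
  emit 'a', narrow to [0/1, 1/100)
Step 3: interval [0/1, 1/100), width = 1/100 - 0/1 = 1/100
  'a': [0/1 + 1/100*0/1, 0/1 + 1/100*1/10) = [0/1, 1/1000)
  'b': [0/1 + 1/100*1/10, 0/1 + 1/100*1/5) = [1/1000, 1/500) <- contains code 3/2000
  'e': [0/1 + 1/100*1/5, 0/1 + 1/100*1/1) = [1/500, 1/100)
  emit 'b', narrow to [1/1000, 1/500)

Answer: aab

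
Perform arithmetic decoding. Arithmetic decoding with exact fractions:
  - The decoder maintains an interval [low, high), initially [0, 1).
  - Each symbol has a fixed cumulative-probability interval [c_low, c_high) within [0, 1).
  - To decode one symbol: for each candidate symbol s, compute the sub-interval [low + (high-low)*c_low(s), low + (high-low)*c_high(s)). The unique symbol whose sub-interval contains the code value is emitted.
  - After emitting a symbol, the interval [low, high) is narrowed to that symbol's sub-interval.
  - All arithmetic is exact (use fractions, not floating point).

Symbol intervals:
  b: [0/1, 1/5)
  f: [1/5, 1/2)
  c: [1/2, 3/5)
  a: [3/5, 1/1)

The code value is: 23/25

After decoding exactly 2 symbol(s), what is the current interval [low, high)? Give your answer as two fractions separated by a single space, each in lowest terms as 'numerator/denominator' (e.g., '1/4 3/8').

Step 1: interval [0/1, 1/1), width = 1/1 - 0/1 = 1/1
  'b': [0/1 + 1/1*0/1, 0/1 + 1/1*1/5) = [0/1, 1/5)
  'f': [0/1 + 1/1*1/5, 0/1 + 1/1*1/2) = [1/5, 1/2)
  'c': [0/1 + 1/1*1/2, 0/1 + 1/1*3/5) = [1/2, 3/5)
  'a': [0/1 + 1/1*3/5, 0/1 + 1/1*1/1) = [3/5, 1/1) <- contains code 23/25
  emit 'a', narrow to [3/5, 1/1)
Step 2: interval [3/5, 1/1), width = 1/1 - 3/5 = 2/5
  'b': [3/5 + 2/5*0/1, 3/5 + 2/5*1/5) = [3/5, 17/25)
  'f': [3/5 + 2/5*1/5, 3/5 + 2/5*1/2) = [17/25, 4/5)
  'c': [3/5 + 2/5*1/2, 3/5 + 2/5*3/5) = [4/5, 21/25)
  'a': [3/5 + 2/5*3/5, 3/5 + 2/5*1/1) = [21/25, 1/1) <- contains code 23/25
  emit 'a', narrow to [21/25, 1/1)

Answer: 21/25 1/1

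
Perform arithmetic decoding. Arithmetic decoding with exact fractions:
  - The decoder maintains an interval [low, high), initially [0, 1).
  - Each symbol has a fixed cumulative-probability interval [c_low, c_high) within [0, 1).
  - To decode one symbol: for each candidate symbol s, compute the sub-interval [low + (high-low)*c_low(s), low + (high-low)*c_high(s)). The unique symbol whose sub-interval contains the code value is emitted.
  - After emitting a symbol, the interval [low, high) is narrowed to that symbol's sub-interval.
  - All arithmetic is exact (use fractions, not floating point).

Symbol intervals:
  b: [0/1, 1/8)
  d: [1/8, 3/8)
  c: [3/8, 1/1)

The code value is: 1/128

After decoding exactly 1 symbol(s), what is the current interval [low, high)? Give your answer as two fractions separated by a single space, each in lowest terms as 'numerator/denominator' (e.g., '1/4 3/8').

Answer: 0/1 1/8

Derivation:
Step 1: interval [0/1, 1/1), width = 1/1 - 0/1 = 1/1
  'b': [0/1 + 1/1*0/1, 0/1 + 1/1*1/8) = [0/1, 1/8) <- contains code 1/128
  'd': [0/1 + 1/1*1/8, 0/1 + 1/1*3/8) = [1/8, 3/8)
  'c': [0/1 + 1/1*3/8, 0/1 + 1/1*1/1) = [3/8, 1/1)
  emit 'b', narrow to [0/1, 1/8)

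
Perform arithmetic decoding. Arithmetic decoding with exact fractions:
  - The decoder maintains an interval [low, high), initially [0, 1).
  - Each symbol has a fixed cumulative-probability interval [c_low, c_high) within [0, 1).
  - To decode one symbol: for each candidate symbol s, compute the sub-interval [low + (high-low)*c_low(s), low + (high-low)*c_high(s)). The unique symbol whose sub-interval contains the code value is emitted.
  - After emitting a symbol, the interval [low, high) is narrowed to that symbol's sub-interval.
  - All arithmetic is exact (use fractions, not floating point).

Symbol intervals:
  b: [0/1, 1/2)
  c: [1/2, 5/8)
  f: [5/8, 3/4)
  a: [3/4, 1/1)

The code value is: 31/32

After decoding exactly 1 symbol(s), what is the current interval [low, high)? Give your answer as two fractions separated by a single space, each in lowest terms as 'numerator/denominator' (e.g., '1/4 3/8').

Answer: 3/4 1/1

Derivation:
Step 1: interval [0/1, 1/1), width = 1/1 - 0/1 = 1/1
  'b': [0/1 + 1/1*0/1, 0/1 + 1/1*1/2) = [0/1, 1/2)
  'c': [0/1 + 1/1*1/2, 0/1 + 1/1*5/8) = [1/2, 5/8)
  'f': [0/1 + 1/1*5/8, 0/1 + 1/1*3/4) = [5/8, 3/4)
  'a': [0/1 + 1/1*3/4, 0/1 + 1/1*1/1) = [3/4, 1/1) <- contains code 31/32
  emit 'a', narrow to [3/4, 1/1)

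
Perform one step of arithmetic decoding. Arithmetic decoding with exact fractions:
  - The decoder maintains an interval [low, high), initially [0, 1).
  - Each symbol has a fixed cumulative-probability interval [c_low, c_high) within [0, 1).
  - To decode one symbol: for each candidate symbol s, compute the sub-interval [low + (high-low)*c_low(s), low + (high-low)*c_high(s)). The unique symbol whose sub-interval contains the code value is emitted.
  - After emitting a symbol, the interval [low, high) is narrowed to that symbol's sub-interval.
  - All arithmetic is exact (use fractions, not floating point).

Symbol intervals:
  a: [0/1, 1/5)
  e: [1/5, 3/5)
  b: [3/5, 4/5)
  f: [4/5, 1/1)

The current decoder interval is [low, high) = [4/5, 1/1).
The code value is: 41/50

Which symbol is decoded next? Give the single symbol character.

Interval width = high − low = 1/1 − 4/5 = 1/5
Scaled code = (code − low) / width = (41/50 − 4/5) / 1/5 = 1/10
  a: [0/1, 1/5) ← scaled code falls here ✓
  e: [1/5, 3/5) 
  b: [3/5, 4/5) 
  f: [4/5, 1/1) 

Answer: a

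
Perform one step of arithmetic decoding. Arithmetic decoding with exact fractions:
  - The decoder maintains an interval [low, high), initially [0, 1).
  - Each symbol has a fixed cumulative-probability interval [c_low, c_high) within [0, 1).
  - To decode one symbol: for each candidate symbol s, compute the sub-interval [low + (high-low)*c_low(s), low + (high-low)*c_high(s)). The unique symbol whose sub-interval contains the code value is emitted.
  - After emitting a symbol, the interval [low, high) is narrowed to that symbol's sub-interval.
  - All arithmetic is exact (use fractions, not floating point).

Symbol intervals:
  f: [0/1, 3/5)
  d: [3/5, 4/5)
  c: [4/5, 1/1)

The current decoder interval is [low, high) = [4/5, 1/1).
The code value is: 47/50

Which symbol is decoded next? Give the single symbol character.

Interval width = high − low = 1/1 − 4/5 = 1/5
Scaled code = (code − low) / width = (47/50 − 4/5) / 1/5 = 7/10
  f: [0/1, 3/5) 
  d: [3/5, 4/5) ← scaled code falls here ✓
  c: [4/5, 1/1) 

Answer: d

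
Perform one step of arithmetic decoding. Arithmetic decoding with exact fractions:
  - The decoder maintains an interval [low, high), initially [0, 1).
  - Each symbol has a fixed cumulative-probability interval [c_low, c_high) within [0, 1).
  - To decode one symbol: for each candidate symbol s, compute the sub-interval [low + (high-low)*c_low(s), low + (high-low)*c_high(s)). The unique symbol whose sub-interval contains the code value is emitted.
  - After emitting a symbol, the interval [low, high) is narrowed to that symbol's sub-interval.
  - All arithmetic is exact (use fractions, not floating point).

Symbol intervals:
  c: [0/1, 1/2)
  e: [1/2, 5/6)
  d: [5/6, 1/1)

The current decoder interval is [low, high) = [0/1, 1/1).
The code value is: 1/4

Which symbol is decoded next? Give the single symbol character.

Answer: c

Derivation:
Interval width = high − low = 1/1 − 0/1 = 1/1
Scaled code = (code − low) / width = (1/4 − 0/1) / 1/1 = 1/4
  c: [0/1, 1/2) ← scaled code falls here ✓
  e: [1/2, 5/6) 
  d: [5/6, 1/1) 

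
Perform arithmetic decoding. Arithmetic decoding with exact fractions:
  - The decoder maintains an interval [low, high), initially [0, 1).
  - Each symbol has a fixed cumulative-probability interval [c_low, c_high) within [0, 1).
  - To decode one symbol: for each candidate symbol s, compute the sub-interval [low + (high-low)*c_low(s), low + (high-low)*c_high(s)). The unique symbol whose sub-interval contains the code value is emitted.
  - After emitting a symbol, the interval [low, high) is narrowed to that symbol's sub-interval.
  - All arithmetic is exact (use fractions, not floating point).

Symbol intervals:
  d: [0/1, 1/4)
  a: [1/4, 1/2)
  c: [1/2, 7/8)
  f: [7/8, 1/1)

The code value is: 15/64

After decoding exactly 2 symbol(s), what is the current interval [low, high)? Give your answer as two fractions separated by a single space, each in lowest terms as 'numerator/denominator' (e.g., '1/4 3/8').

Answer: 7/32 1/4

Derivation:
Step 1: interval [0/1, 1/1), width = 1/1 - 0/1 = 1/1
  'd': [0/1 + 1/1*0/1, 0/1 + 1/1*1/4) = [0/1, 1/4) <- contains code 15/64
  'a': [0/1 + 1/1*1/4, 0/1 + 1/1*1/2) = [1/4, 1/2)
  'c': [0/1 + 1/1*1/2, 0/1 + 1/1*7/8) = [1/2, 7/8)
  'f': [0/1 + 1/1*7/8, 0/1 + 1/1*1/1) = [7/8, 1/1)
  emit 'd', narrow to [0/1, 1/4)
Step 2: interval [0/1, 1/4), width = 1/4 - 0/1 = 1/4
  'd': [0/1 + 1/4*0/1, 0/1 + 1/4*1/4) = [0/1, 1/16)
  'a': [0/1 + 1/4*1/4, 0/1 + 1/4*1/2) = [1/16, 1/8)
  'c': [0/1 + 1/4*1/2, 0/1 + 1/4*7/8) = [1/8, 7/32)
  'f': [0/1 + 1/4*7/8, 0/1 + 1/4*1/1) = [7/32, 1/4) <- contains code 15/64
  emit 'f', narrow to [7/32, 1/4)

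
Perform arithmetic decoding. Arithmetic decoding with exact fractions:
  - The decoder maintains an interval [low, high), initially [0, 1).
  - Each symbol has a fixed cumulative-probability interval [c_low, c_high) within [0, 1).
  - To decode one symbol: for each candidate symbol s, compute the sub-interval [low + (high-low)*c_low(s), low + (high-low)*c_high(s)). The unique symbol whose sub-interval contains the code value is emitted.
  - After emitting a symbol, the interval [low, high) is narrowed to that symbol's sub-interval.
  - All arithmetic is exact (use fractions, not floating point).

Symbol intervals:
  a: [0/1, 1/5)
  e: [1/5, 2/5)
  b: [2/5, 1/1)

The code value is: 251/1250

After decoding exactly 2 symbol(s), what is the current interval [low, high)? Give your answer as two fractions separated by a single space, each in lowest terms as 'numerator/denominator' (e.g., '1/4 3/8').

Answer: 1/5 6/25

Derivation:
Step 1: interval [0/1, 1/1), width = 1/1 - 0/1 = 1/1
  'a': [0/1 + 1/1*0/1, 0/1 + 1/1*1/5) = [0/1, 1/5)
  'e': [0/1 + 1/1*1/5, 0/1 + 1/1*2/5) = [1/5, 2/5) <- contains code 251/1250
  'b': [0/1 + 1/1*2/5, 0/1 + 1/1*1/1) = [2/5, 1/1)
  emit 'e', narrow to [1/5, 2/5)
Step 2: interval [1/5, 2/5), width = 2/5 - 1/5 = 1/5
  'a': [1/5 + 1/5*0/1, 1/5 + 1/5*1/5) = [1/5, 6/25) <- contains code 251/1250
  'e': [1/5 + 1/5*1/5, 1/5 + 1/5*2/5) = [6/25, 7/25)
  'b': [1/5 + 1/5*2/5, 1/5 + 1/5*1/1) = [7/25, 2/5)
  emit 'a', narrow to [1/5, 6/25)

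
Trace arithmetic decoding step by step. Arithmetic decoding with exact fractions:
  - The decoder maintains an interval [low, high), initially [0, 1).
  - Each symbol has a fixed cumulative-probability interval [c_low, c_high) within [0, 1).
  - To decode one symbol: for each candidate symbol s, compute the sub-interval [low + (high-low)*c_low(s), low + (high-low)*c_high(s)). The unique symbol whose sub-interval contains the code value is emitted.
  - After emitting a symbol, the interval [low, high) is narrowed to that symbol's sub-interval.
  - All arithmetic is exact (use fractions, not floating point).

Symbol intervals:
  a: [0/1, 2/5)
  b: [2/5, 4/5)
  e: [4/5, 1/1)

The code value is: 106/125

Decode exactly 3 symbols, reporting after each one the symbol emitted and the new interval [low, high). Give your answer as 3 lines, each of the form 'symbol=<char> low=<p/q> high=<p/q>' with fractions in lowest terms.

Step 1: interval [0/1, 1/1), width = 1/1 - 0/1 = 1/1
  'a': [0/1 + 1/1*0/1, 0/1 + 1/1*2/5) = [0/1, 2/5)
  'b': [0/1 + 1/1*2/5, 0/1 + 1/1*4/5) = [2/5, 4/5)
  'e': [0/1 + 1/1*4/5, 0/1 + 1/1*1/1) = [4/5, 1/1) <- contains code 106/125
  emit 'e', narrow to [4/5, 1/1)
Step 2: interval [4/5, 1/1), width = 1/1 - 4/5 = 1/5
  'a': [4/5 + 1/5*0/1, 4/5 + 1/5*2/5) = [4/5, 22/25) <- contains code 106/125
  'b': [4/5 + 1/5*2/5, 4/5 + 1/5*4/5) = [22/25, 24/25)
  'e': [4/5 + 1/5*4/5, 4/5 + 1/5*1/1) = [24/25, 1/1)
  emit 'a', narrow to [4/5, 22/25)
Step 3: interval [4/5, 22/25), width = 22/25 - 4/5 = 2/25
  'a': [4/5 + 2/25*0/1, 4/5 + 2/25*2/5) = [4/5, 104/125)
  'b': [4/5 + 2/25*2/5, 4/5 + 2/25*4/5) = [104/125, 108/125) <- contains code 106/125
  'e': [4/5 + 2/25*4/5, 4/5 + 2/25*1/1) = [108/125, 22/25)
  emit 'b', narrow to [104/125, 108/125)

Answer: symbol=e low=4/5 high=1/1
symbol=a low=4/5 high=22/25
symbol=b low=104/125 high=108/125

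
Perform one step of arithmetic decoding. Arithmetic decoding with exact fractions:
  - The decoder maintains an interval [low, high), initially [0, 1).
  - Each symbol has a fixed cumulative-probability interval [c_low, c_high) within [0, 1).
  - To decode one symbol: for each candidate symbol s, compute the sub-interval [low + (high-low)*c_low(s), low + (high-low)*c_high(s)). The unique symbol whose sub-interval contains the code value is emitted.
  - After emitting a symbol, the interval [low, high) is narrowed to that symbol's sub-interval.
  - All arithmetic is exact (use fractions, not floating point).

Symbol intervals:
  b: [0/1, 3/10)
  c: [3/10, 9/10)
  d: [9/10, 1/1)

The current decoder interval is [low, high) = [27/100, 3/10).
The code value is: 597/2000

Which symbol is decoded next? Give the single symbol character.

Interval width = high − low = 3/10 − 27/100 = 3/100
Scaled code = (code − low) / width = (597/2000 − 27/100) / 3/100 = 19/20
  b: [0/1, 3/10) 
  c: [3/10, 9/10) 
  d: [9/10, 1/1) ← scaled code falls here ✓

Answer: d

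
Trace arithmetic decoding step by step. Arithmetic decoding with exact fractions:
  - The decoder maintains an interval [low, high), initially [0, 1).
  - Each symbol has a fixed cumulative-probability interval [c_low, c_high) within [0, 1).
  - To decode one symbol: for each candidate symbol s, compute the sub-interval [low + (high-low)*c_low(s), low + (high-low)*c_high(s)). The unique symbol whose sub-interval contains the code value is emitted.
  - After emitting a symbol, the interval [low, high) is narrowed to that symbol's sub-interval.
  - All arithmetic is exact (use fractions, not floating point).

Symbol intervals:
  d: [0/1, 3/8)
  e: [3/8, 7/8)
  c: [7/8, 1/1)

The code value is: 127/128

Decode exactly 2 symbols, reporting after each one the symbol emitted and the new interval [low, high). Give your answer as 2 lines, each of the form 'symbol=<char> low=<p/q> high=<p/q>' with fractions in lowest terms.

Step 1: interval [0/1, 1/1), width = 1/1 - 0/1 = 1/1
  'd': [0/1 + 1/1*0/1, 0/1 + 1/1*3/8) = [0/1, 3/8)
  'e': [0/1 + 1/1*3/8, 0/1 + 1/1*7/8) = [3/8, 7/8)
  'c': [0/1 + 1/1*7/8, 0/1 + 1/1*1/1) = [7/8, 1/1) <- contains code 127/128
  emit 'c', narrow to [7/8, 1/1)
Step 2: interval [7/8, 1/1), width = 1/1 - 7/8 = 1/8
  'd': [7/8 + 1/8*0/1, 7/8 + 1/8*3/8) = [7/8, 59/64)
  'e': [7/8 + 1/8*3/8, 7/8 + 1/8*7/8) = [59/64, 63/64)
  'c': [7/8 + 1/8*7/8, 7/8 + 1/8*1/1) = [63/64, 1/1) <- contains code 127/128
  emit 'c', narrow to [63/64, 1/1)

Answer: symbol=c low=7/8 high=1/1
symbol=c low=63/64 high=1/1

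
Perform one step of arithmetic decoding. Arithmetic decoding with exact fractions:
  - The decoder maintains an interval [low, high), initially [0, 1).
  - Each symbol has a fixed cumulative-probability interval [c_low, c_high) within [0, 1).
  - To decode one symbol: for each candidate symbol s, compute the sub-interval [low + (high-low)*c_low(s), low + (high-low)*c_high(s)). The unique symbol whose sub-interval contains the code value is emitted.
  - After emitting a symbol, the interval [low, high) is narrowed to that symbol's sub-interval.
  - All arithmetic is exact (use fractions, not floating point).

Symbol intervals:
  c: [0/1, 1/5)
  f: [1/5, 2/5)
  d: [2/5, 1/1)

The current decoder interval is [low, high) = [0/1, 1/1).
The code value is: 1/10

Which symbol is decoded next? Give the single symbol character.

Interval width = high − low = 1/1 − 0/1 = 1/1
Scaled code = (code − low) / width = (1/10 − 0/1) / 1/1 = 1/10
  c: [0/1, 1/5) ← scaled code falls here ✓
  f: [1/5, 2/5) 
  d: [2/5, 1/1) 

Answer: c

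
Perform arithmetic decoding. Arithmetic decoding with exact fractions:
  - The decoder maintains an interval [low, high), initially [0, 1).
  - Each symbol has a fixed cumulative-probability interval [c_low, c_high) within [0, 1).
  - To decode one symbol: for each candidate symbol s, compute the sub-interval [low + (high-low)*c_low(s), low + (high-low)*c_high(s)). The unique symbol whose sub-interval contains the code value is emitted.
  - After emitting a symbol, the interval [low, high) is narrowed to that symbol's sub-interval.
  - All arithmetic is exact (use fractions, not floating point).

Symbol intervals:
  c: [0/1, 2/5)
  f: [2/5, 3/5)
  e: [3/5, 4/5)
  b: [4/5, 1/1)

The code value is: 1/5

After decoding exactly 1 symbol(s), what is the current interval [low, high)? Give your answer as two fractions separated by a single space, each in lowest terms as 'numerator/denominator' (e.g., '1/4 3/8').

Step 1: interval [0/1, 1/1), width = 1/1 - 0/1 = 1/1
  'c': [0/1 + 1/1*0/1, 0/1 + 1/1*2/5) = [0/1, 2/5) <- contains code 1/5
  'f': [0/1 + 1/1*2/5, 0/1 + 1/1*3/5) = [2/5, 3/5)
  'e': [0/1 + 1/1*3/5, 0/1 + 1/1*4/5) = [3/5, 4/5)
  'b': [0/1 + 1/1*4/5, 0/1 + 1/1*1/1) = [4/5, 1/1)
  emit 'c', narrow to [0/1, 2/5)

Answer: 0/1 2/5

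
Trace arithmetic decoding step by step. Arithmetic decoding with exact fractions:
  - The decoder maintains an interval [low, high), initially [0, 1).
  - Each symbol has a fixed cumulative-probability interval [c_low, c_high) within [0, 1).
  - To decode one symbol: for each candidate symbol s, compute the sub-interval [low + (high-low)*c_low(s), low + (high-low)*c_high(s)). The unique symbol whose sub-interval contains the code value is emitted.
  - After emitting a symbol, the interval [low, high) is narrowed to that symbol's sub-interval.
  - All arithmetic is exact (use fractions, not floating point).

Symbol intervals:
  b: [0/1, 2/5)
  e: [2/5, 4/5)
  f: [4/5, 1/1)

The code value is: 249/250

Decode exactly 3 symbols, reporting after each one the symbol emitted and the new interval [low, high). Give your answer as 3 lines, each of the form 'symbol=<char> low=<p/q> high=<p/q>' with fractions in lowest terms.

Step 1: interval [0/1, 1/1), width = 1/1 - 0/1 = 1/1
  'b': [0/1 + 1/1*0/1, 0/1 + 1/1*2/5) = [0/1, 2/5)
  'e': [0/1 + 1/1*2/5, 0/1 + 1/1*4/5) = [2/5, 4/5)
  'f': [0/1 + 1/1*4/5, 0/1 + 1/1*1/1) = [4/5, 1/1) <- contains code 249/250
  emit 'f', narrow to [4/5, 1/1)
Step 2: interval [4/5, 1/1), width = 1/1 - 4/5 = 1/5
  'b': [4/5 + 1/5*0/1, 4/5 + 1/5*2/5) = [4/5, 22/25)
  'e': [4/5 + 1/5*2/5, 4/5 + 1/5*4/5) = [22/25, 24/25)
  'f': [4/5 + 1/5*4/5, 4/5 + 1/5*1/1) = [24/25, 1/1) <- contains code 249/250
  emit 'f', narrow to [24/25, 1/1)
Step 3: interval [24/25, 1/1), width = 1/1 - 24/25 = 1/25
  'b': [24/25 + 1/25*0/1, 24/25 + 1/25*2/5) = [24/25, 122/125)
  'e': [24/25 + 1/25*2/5, 24/25 + 1/25*4/5) = [122/125, 124/125)
  'f': [24/25 + 1/25*4/5, 24/25 + 1/25*1/1) = [124/125, 1/1) <- contains code 249/250
  emit 'f', narrow to [124/125, 1/1)

Answer: symbol=f low=4/5 high=1/1
symbol=f low=24/25 high=1/1
symbol=f low=124/125 high=1/1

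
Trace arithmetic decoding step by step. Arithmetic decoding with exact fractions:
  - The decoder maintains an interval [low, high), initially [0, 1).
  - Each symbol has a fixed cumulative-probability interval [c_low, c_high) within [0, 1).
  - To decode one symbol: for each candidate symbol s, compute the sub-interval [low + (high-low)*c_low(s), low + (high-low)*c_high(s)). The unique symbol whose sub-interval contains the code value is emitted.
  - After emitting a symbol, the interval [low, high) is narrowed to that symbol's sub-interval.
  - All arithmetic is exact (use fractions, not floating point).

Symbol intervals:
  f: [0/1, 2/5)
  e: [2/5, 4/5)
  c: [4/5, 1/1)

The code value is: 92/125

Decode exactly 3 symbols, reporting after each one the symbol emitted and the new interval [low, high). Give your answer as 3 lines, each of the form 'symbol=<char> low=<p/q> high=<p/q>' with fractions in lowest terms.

Step 1: interval [0/1, 1/1), width = 1/1 - 0/1 = 1/1
  'f': [0/1 + 1/1*0/1, 0/1 + 1/1*2/5) = [0/1, 2/5)
  'e': [0/1 + 1/1*2/5, 0/1 + 1/1*4/5) = [2/5, 4/5) <- contains code 92/125
  'c': [0/1 + 1/1*4/5, 0/1 + 1/1*1/1) = [4/5, 1/1)
  emit 'e', narrow to [2/5, 4/5)
Step 2: interval [2/5, 4/5), width = 4/5 - 2/5 = 2/5
  'f': [2/5 + 2/5*0/1, 2/5 + 2/5*2/5) = [2/5, 14/25)
  'e': [2/5 + 2/5*2/5, 2/5 + 2/5*4/5) = [14/25, 18/25)
  'c': [2/5 + 2/5*4/5, 2/5 + 2/5*1/1) = [18/25, 4/5) <- contains code 92/125
  emit 'c', narrow to [18/25, 4/5)
Step 3: interval [18/25, 4/5), width = 4/5 - 18/25 = 2/25
  'f': [18/25 + 2/25*0/1, 18/25 + 2/25*2/5) = [18/25, 94/125) <- contains code 92/125
  'e': [18/25 + 2/25*2/5, 18/25 + 2/25*4/5) = [94/125, 98/125)
  'c': [18/25 + 2/25*4/5, 18/25 + 2/25*1/1) = [98/125, 4/5)
  emit 'f', narrow to [18/25, 94/125)

Answer: symbol=e low=2/5 high=4/5
symbol=c low=18/25 high=4/5
symbol=f low=18/25 high=94/125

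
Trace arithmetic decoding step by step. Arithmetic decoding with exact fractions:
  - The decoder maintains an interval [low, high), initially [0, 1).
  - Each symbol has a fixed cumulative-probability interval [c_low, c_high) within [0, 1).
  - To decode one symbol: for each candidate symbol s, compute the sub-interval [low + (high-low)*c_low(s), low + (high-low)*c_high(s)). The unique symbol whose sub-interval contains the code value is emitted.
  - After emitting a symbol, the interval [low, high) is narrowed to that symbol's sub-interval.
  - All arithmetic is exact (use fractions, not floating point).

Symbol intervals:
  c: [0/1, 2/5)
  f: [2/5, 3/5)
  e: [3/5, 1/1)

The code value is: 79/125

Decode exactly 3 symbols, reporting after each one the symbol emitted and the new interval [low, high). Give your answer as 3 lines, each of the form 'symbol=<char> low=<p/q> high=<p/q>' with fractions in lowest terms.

Answer: symbol=e low=3/5 high=1/1
symbol=c low=3/5 high=19/25
symbol=c low=3/5 high=83/125

Derivation:
Step 1: interval [0/1, 1/1), width = 1/1 - 0/1 = 1/1
  'c': [0/1 + 1/1*0/1, 0/1 + 1/1*2/5) = [0/1, 2/5)
  'f': [0/1 + 1/1*2/5, 0/1 + 1/1*3/5) = [2/5, 3/5)
  'e': [0/1 + 1/1*3/5, 0/1 + 1/1*1/1) = [3/5, 1/1) <- contains code 79/125
  emit 'e', narrow to [3/5, 1/1)
Step 2: interval [3/5, 1/1), width = 1/1 - 3/5 = 2/5
  'c': [3/5 + 2/5*0/1, 3/5 + 2/5*2/5) = [3/5, 19/25) <- contains code 79/125
  'f': [3/5 + 2/5*2/5, 3/5 + 2/5*3/5) = [19/25, 21/25)
  'e': [3/5 + 2/5*3/5, 3/5 + 2/5*1/1) = [21/25, 1/1)
  emit 'c', narrow to [3/5, 19/25)
Step 3: interval [3/5, 19/25), width = 19/25 - 3/5 = 4/25
  'c': [3/5 + 4/25*0/1, 3/5 + 4/25*2/5) = [3/5, 83/125) <- contains code 79/125
  'f': [3/5 + 4/25*2/5, 3/5 + 4/25*3/5) = [83/125, 87/125)
  'e': [3/5 + 4/25*3/5, 3/5 + 4/25*1/1) = [87/125, 19/25)
  emit 'c', narrow to [3/5, 83/125)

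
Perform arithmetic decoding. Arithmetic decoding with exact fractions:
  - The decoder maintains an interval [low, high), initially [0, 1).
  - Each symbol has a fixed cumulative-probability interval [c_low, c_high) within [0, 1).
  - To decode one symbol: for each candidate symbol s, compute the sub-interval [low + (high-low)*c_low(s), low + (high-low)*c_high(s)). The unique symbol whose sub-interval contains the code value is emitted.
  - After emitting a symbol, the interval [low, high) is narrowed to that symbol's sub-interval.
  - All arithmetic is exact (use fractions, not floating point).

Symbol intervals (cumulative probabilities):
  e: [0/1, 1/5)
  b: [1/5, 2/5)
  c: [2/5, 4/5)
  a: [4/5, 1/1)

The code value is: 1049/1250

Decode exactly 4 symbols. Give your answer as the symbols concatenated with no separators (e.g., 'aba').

Answer: aeaa

Derivation:
Step 1: interval [0/1, 1/1), width = 1/1 - 0/1 = 1/1
  'e': [0/1 + 1/1*0/1, 0/1 + 1/1*1/5) = [0/1, 1/5)
  'b': [0/1 + 1/1*1/5, 0/1 + 1/1*2/5) = [1/5, 2/5)
  'c': [0/1 + 1/1*2/5, 0/1 + 1/1*4/5) = [2/5, 4/5)
  'a': [0/1 + 1/1*4/5, 0/1 + 1/1*1/1) = [4/5, 1/1) <- contains code 1049/1250
  emit 'a', narrow to [4/5, 1/1)
Step 2: interval [4/5, 1/1), width = 1/1 - 4/5 = 1/5
  'e': [4/5 + 1/5*0/1, 4/5 + 1/5*1/5) = [4/5, 21/25) <- contains code 1049/1250
  'b': [4/5 + 1/5*1/5, 4/5 + 1/5*2/5) = [21/25, 22/25)
  'c': [4/5 + 1/5*2/5, 4/5 + 1/5*4/5) = [22/25, 24/25)
  'a': [4/5 + 1/5*4/5, 4/5 + 1/5*1/1) = [24/25, 1/1)
  emit 'e', narrow to [4/5, 21/25)
Step 3: interval [4/5, 21/25), width = 21/25 - 4/5 = 1/25
  'e': [4/5 + 1/25*0/1, 4/5 + 1/25*1/5) = [4/5, 101/125)
  'b': [4/5 + 1/25*1/5, 4/5 + 1/25*2/5) = [101/125, 102/125)
  'c': [4/5 + 1/25*2/5, 4/5 + 1/25*4/5) = [102/125, 104/125)
  'a': [4/5 + 1/25*4/5, 4/5 + 1/25*1/1) = [104/125, 21/25) <- contains code 1049/1250
  emit 'a', narrow to [104/125, 21/25)
Step 4: interval [104/125, 21/25), width = 21/25 - 104/125 = 1/125
  'e': [104/125 + 1/125*0/1, 104/125 + 1/125*1/5) = [104/125, 521/625)
  'b': [104/125 + 1/125*1/5, 104/125 + 1/125*2/5) = [521/625, 522/625)
  'c': [104/125 + 1/125*2/5, 104/125 + 1/125*4/5) = [522/625, 524/625)
  'a': [104/125 + 1/125*4/5, 104/125 + 1/125*1/1) = [524/625, 21/25) <- contains code 1049/1250
  emit 'a', narrow to [524/625, 21/25)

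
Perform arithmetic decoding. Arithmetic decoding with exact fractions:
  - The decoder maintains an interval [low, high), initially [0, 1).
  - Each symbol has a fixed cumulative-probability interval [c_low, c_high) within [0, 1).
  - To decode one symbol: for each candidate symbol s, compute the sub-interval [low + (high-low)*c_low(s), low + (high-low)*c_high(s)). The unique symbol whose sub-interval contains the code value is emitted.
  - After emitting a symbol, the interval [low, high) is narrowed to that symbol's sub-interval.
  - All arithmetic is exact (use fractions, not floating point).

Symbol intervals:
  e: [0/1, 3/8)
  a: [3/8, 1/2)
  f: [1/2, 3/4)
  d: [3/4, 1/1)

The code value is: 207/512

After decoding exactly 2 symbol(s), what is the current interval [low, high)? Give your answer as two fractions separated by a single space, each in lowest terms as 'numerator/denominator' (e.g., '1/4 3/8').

Answer: 3/8 27/64

Derivation:
Step 1: interval [0/1, 1/1), width = 1/1 - 0/1 = 1/1
  'e': [0/1 + 1/1*0/1, 0/1 + 1/1*3/8) = [0/1, 3/8)
  'a': [0/1 + 1/1*3/8, 0/1 + 1/1*1/2) = [3/8, 1/2) <- contains code 207/512
  'f': [0/1 + 1/1*1/2, 0/1 + 1/1*3/4) = [1/2, 3/4)
  'd': [0/1 + 1/1*3/4, 0/1 + 1/1*1/1) = [3/4, 1/1)
  emit 'a', narrow to [3/8, 1/2)
Step 2: interval [3/8, 1/2), width = 1/2 - 3/8 = 1/8
  'e': [3/8 + 1/8*0/1, 3/8 + 1/8*3/8) = [3/8, 27/64) <- contains code 207/512
  'a': [3/8 + 1/8*3/8, 3/8 + 1/8*1/2) = [27/64, 7/16)
  'f': [3/8 + 1/8*1/2, 3/8 + 1/8*3/4) = [7/16, 15/32)
  'd': [3/8 + 1/8*3/4, 3/8 + 1/8*1/1) = [15/32, 1/2)
  emit 'e', narrow to [3/8, 27/64)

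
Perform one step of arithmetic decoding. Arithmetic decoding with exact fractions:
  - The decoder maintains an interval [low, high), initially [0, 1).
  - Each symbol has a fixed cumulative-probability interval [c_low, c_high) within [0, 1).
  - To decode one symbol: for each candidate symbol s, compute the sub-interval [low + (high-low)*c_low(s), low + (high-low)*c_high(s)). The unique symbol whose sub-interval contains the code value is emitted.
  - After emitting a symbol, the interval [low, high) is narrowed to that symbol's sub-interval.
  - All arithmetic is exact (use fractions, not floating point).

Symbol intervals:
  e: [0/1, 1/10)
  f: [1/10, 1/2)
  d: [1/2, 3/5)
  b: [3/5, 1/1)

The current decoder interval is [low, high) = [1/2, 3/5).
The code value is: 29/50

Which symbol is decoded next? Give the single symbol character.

Interval width = high − low = 3/5 − 1/2 = 1/10
Scaled code = (code − low) / width = (29/50 − 1/2) / 1/10 = 4/5
  e: [0/1, 1/10) 
  f: [1/10, 1/2) 
  d: [1/2, 3/5) 
  b: [3/5, 1/1) ← scaled code falls here ✓

Answer: b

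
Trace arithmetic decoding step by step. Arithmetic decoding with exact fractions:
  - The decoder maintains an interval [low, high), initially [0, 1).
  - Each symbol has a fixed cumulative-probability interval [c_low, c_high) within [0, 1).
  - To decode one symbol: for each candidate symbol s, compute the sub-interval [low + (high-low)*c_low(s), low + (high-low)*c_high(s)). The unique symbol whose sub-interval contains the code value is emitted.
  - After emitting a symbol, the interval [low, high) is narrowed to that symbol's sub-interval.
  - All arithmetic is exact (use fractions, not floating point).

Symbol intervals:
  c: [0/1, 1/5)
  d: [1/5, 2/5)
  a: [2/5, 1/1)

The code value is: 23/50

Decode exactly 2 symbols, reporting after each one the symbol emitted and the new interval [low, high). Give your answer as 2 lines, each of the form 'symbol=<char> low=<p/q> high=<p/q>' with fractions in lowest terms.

Answer: symbol=a low=2/5 high=1/1
symbol=c low=2/5 high=13/25

Derivation:
Step 1: interval [0/1, 1/1), width = 1/1 - 0/1 = 1/1
  'c': [0/1 + 1/1*0/1, 0/1 + 1/1*1/5) = [0/1, 1/5)
  'd': [0/1 + 1/1*1/5, 0/1 + 1/1*2/5) = [1/5, 2/5)
  'a': [0/1 + 1/1*2/5, 0/1 + 1/1*1/1) = [2/5, 1/1) <- contains code 23/50
  emit 'a', narrow to [2/5, 1/1)
Step 2: interval [2/5, 1/1), width = 1/1 - 2/5 = 3/5
  'c': [2/5 + 3/5*0/1, 2/5 + 3/5*1/5) = [2/5, 13/25) <- contains code 23/50
  'd': [2/5 + 3/5*1/5, 2/5 + 3/5*2/5) = [13/25, 16/25)
  'a': [2/5 + 3/5*2/5, 2/5 + 3/5*1/1) = [16/25, 1/1)
  emit 'c', narrow to [2/5, 13/25)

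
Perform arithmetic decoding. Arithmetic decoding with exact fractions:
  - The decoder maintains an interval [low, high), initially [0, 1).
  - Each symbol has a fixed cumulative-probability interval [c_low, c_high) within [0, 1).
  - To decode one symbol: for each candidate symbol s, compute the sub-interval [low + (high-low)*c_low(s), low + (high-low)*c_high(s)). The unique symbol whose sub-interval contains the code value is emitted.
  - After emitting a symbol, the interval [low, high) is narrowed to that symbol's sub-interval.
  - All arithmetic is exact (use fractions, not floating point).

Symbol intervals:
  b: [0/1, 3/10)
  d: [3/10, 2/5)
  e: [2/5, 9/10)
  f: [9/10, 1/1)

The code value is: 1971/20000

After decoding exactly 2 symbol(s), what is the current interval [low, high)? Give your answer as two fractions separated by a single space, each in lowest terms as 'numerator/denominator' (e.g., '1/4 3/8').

Answer: 9/100 3/25

Derivation:
Step 1: interval [0/1, 1/1), width = 1/1 - 0/1 = 1/1
  'b': [0/1 + 1/1*0/1, 0/1 + 1/1*3/10) = [0/1, 3/10) <- contains code 1971/20000
  'd': [0/1 + 1/1*3/10, 0/1 + 1/1*2/5) = [3/10, 2/5)
  'e': [0/1 + 1/1*2/5, 0/1 + 1/1*9/10) = [2/5, 9/10)
  'f': [0/1 + 1/1*9/10, 0/1 + 1/1*1/1) = [9/10, 1/1)
  emit 'b', narrow to [0/1, 3/10)
Step 2: interval [0/1, 3/10), width = 3/10 - 0/1 = 3/10
  'b': [0/1 + 3/10*0/1, 0/1 + 3/10*3/10) = [0/1, 9/100)
  'd': [0/1 + 3/10*3/10, 0/1 + 3/10*2/5) = [9/100, 3/25) <- contains code 1971/20000
  'e': [0/1 + 3/10*2/5, 0/1 + 3/10*9/10) = [3/25, 27/100)
  'f': [0/1 + 3/10*9/10, 0/1 + 3/10*1/1) = [27/100, 3/10)
  emit 'd', narrow to [9/100, 3/25)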